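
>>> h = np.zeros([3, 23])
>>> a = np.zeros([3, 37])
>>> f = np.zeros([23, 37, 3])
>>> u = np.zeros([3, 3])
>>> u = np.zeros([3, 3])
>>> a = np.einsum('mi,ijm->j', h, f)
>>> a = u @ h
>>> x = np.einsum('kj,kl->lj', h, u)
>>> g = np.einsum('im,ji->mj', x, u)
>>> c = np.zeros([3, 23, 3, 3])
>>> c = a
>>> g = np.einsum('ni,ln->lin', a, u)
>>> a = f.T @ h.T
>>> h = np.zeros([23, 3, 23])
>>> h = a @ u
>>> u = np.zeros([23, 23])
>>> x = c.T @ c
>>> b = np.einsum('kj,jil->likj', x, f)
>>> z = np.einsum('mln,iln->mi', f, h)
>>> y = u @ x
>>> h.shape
(3, 37, 3)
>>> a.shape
(3, 37, 3)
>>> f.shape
(23, 37, 3)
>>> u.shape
(23, 23)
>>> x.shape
(23, 23)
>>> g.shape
(3, 23, 3)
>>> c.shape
(3, 23)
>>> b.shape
(3, 37, 23, 23)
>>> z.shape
(23, 3)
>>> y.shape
(23, 23)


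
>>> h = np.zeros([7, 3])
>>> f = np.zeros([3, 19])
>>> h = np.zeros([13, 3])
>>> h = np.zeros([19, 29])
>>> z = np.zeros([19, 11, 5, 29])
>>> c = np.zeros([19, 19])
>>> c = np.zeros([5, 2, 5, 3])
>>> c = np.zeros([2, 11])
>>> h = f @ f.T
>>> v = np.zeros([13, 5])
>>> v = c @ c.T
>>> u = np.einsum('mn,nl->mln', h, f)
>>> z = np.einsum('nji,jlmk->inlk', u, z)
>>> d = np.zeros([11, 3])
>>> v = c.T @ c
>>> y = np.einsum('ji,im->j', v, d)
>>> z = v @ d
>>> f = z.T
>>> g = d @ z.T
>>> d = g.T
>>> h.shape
(3, 3)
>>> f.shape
(3, 11)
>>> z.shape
(11, 3)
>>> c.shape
(2, 11)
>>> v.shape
(11, 11)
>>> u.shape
(3, 19, 3)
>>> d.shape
(11, 11)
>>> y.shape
(11,)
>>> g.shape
(11, 11)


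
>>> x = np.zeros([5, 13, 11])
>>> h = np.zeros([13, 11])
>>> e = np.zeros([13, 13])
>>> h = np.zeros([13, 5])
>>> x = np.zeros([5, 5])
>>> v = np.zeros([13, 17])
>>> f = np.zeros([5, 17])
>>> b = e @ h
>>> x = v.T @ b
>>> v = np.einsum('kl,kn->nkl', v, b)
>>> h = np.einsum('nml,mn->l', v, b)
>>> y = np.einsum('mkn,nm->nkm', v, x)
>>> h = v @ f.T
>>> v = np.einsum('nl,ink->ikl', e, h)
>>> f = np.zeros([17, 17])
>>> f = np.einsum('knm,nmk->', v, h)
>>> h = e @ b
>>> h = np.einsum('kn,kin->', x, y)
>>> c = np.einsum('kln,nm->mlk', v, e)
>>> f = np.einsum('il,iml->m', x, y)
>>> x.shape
(17, 5)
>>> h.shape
()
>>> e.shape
(13, 13)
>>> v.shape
(5, 5, 13)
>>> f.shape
(13,)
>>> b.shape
(13, 5)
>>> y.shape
(17, 13, 5)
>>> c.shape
(13, 5, 5)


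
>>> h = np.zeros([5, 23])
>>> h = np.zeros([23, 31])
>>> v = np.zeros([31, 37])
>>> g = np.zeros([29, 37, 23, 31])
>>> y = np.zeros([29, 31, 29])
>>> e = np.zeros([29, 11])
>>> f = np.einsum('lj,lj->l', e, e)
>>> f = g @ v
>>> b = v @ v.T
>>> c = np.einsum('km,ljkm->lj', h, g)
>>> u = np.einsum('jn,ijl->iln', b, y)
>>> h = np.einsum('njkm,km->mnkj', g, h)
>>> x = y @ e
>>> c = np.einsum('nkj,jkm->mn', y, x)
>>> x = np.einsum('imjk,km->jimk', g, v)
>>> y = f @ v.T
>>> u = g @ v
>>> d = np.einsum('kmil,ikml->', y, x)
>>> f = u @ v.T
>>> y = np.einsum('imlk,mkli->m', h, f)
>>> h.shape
(31, 29, 23, 37)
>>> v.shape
(31, 37)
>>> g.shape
(29, 37, 23, 31)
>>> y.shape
(29,)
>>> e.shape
(29, 11)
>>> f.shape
(29, 37, 23, 31)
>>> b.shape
(31, 31)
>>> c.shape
(11, 29)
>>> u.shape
(29, 37, 23, 37)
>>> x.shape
(23, 29, 37, 31)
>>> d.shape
()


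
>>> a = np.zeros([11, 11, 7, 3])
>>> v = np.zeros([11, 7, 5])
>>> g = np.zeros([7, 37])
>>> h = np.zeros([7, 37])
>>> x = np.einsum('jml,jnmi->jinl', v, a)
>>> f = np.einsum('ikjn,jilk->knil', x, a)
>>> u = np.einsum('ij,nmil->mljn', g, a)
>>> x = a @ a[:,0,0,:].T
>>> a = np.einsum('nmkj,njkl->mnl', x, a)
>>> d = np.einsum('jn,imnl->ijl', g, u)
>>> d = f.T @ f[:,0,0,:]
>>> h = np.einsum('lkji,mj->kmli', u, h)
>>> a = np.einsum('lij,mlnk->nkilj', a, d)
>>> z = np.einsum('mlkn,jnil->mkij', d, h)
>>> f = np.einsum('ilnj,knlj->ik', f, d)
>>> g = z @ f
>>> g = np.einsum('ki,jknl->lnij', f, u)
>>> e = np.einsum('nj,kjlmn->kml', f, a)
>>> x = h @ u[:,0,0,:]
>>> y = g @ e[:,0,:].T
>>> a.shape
(5, 7, 11, 11, 3)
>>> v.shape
(11, 7, 5)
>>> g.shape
(11, 37, 7, 11)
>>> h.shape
(3, 7, 11, 11)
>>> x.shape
(3, 7, 11, 11)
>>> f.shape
(3, 7)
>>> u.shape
(11, 3, 37, 11)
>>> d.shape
(7, 11, 5, 7)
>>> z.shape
(7, 5, 11, 3)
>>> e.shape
(5, 11, 11)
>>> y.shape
(11, 37, 7, 5)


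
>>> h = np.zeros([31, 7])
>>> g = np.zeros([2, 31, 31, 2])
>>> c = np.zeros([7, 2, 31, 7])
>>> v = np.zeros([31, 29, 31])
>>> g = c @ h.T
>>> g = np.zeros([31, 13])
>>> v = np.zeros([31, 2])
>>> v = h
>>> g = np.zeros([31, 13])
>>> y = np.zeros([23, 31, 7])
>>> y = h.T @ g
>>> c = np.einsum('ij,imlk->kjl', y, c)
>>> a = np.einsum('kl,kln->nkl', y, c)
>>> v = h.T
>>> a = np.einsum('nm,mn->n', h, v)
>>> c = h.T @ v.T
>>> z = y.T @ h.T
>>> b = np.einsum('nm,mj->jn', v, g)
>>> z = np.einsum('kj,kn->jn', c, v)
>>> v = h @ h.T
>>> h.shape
(31, 7)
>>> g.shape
(31, 13)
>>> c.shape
(7, 7)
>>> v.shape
(31, 31)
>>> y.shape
(7, 13)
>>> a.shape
(31,)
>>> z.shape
(7, 31)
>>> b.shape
(13, 7)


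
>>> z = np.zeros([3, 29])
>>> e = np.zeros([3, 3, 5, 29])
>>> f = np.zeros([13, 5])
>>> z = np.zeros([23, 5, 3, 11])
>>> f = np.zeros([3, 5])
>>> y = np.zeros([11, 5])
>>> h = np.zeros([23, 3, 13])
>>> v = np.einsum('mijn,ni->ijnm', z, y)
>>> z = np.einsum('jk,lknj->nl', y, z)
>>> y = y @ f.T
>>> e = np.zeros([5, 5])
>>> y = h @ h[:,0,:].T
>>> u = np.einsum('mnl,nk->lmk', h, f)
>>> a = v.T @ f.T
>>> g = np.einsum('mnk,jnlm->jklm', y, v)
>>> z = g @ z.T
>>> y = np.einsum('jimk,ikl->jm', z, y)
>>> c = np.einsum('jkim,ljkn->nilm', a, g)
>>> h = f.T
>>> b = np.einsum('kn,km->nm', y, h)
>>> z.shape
(5, 23, 11, 3)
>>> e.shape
(5, 5)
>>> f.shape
(3, 5)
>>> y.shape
(5, 11)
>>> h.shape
(5, 3)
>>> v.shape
(5, 3, 11, 23)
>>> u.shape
(13, 23, 5)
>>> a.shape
(23, 11, 3, 3)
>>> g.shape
(5, 23, 11, 23)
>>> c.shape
(23, 3, 5, 3)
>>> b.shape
(11, 3)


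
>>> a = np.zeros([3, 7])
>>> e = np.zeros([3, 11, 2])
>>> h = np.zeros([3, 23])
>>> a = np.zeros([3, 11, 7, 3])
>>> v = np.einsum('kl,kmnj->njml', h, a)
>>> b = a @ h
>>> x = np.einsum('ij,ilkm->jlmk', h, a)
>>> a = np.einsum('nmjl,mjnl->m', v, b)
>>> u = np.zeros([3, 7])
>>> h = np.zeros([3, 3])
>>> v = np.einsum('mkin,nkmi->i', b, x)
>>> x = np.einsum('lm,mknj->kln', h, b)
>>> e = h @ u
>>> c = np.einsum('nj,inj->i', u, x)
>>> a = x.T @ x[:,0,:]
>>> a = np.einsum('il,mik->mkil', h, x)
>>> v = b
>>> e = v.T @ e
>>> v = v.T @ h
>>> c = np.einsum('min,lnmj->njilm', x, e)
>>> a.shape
(11, 7, 3, 3)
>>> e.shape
(23, 7, 11, 7)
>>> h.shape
(3, 3)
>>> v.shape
(23, 7, 11, 3)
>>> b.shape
(3, 11, 7, 23)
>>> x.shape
(11, 3, 7)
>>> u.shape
(3, 7)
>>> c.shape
(7, 7, 3, 23, 11)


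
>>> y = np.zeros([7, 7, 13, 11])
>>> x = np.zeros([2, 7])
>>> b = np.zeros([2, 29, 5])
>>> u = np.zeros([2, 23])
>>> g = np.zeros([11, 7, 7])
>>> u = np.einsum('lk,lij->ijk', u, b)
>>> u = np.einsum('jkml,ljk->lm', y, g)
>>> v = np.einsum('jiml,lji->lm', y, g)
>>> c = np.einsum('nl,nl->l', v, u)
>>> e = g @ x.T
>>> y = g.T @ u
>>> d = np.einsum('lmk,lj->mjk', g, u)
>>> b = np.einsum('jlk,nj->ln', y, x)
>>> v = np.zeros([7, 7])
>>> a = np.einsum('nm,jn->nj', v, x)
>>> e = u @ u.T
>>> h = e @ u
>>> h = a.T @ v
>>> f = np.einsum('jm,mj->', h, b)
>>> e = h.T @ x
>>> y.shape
(7, 7, 13)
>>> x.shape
(2, 7)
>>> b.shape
(7, 2)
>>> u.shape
(11, 13)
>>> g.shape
(11, 7, 7)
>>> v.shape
(7, 7)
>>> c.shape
(13,)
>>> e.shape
(7, 7)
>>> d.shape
(7, 13, 7)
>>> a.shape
(7, 2)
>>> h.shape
(2, 7)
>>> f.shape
()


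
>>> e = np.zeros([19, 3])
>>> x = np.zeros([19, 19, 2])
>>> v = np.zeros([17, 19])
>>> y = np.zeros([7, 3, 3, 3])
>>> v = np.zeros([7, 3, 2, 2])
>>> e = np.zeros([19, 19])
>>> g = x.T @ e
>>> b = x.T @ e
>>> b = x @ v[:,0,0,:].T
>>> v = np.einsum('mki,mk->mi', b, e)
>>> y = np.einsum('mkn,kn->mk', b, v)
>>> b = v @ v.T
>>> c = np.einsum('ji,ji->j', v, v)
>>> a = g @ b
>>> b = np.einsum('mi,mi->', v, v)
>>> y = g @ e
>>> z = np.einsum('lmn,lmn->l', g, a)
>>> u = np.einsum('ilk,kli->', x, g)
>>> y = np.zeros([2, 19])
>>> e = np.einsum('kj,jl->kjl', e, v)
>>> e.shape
(19, 19, 7)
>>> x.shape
(19, 19, 2)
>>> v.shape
(19, 7)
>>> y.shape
(2, 19)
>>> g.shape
(2, 19, 19)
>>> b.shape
()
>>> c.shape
(19,)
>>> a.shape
(2, 19, 19)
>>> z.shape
(2,)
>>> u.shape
()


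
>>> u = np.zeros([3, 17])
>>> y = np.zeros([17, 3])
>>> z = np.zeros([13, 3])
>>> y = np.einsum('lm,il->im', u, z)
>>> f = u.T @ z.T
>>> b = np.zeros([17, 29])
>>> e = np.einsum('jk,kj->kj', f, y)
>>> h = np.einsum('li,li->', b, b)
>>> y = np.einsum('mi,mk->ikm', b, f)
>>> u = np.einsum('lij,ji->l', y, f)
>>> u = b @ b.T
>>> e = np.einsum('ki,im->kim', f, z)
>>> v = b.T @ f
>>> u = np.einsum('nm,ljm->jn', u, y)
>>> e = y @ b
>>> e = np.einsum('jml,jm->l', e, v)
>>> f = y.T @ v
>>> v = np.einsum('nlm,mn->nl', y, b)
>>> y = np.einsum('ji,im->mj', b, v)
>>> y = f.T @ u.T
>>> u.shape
(13, 17)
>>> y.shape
(13, 13, 13)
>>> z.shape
(13, 3)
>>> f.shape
(17, 13, 13)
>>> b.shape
(17, 29)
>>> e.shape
(29,)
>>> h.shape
()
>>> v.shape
(29, 13)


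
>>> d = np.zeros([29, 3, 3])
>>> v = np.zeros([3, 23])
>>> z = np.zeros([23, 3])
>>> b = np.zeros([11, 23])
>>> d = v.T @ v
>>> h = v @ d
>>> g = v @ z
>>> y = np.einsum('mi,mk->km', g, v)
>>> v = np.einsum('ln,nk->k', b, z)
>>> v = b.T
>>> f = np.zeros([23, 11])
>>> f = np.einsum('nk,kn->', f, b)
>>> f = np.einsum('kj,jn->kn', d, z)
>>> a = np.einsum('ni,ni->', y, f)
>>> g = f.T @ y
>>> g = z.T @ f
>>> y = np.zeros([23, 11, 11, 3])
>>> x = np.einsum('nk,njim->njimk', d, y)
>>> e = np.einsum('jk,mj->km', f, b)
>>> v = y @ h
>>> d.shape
(23, 23)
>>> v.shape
(23, 11, 11, 23)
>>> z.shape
(23, 3)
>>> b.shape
(11, 23)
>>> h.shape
(3, 23)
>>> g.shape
(3, 3)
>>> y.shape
(23, 11, 11, 3)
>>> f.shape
(23, 3)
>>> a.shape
()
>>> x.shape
(23, 11, 11, 3, 23)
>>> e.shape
(3, 11)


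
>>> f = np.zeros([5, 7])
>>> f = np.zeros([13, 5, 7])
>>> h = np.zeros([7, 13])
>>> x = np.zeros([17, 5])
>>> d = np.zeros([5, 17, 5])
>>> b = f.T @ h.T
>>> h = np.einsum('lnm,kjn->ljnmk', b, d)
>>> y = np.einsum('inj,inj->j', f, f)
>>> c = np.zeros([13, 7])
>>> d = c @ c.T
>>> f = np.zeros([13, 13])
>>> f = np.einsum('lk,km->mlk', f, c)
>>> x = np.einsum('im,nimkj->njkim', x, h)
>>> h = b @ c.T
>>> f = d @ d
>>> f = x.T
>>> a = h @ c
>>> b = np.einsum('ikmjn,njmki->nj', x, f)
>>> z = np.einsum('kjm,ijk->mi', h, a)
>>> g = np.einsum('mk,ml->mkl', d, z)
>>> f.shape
(5, 17, 7, 5, 7)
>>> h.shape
(7, 5, 13)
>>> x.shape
(7, 5, 7, 17, 5)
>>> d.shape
(13, 13)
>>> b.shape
(5, 17)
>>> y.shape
(7,)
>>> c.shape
(13, 7)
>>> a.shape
(7, 5, 7)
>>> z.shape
(13, 7)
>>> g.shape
(13, 13, 7)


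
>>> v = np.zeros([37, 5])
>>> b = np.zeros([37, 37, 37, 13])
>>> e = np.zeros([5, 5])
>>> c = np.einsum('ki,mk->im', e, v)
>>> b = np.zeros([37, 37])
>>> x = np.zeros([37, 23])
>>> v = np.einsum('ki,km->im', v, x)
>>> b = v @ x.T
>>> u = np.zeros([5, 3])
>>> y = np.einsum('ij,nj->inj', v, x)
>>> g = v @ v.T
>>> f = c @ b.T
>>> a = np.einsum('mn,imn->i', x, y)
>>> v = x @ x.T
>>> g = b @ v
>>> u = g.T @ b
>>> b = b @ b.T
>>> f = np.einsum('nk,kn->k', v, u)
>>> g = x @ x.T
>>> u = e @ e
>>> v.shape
(37, 37)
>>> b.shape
(5, 5)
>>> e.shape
(5, 5)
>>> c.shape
(5, 37)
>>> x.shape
(37, 23)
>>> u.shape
(5, 5)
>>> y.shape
(5, 37, 23)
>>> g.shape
(37, 37)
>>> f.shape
(37,)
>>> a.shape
(5,)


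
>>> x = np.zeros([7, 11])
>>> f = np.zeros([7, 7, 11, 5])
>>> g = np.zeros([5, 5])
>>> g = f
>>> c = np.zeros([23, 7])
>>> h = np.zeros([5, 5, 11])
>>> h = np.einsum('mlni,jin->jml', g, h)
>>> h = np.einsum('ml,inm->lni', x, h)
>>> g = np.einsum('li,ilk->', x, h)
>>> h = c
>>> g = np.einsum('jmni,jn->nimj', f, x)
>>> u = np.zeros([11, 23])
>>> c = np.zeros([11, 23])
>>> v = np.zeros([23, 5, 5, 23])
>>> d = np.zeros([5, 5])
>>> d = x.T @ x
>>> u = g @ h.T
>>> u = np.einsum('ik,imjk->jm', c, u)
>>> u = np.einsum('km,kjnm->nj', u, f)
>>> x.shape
(7, 11)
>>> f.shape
(7, 7, 11, 5)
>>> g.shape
(11, 5, 7, 7)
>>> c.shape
(11, 23)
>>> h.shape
(23, 7)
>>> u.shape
(11, 7)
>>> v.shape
(23, 5, 5, 23)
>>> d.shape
(11, 11)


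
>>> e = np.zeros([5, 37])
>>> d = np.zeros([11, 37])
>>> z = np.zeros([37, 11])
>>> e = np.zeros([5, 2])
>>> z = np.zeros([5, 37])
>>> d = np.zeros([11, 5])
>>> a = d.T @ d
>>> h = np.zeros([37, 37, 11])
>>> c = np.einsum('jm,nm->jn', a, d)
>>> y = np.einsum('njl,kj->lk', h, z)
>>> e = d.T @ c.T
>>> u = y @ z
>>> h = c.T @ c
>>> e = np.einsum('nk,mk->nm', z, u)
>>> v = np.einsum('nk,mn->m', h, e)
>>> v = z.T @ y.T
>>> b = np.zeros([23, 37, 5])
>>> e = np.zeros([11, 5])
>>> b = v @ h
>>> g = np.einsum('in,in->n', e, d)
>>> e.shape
(11, 5)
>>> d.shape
(11, 5)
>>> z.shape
(5, 37)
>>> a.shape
(5, 5)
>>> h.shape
(11, 11)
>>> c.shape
(5, 11)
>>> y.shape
(11, 5)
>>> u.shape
(11, 37)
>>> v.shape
(37, 11)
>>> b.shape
(37, 11)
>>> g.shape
(5,)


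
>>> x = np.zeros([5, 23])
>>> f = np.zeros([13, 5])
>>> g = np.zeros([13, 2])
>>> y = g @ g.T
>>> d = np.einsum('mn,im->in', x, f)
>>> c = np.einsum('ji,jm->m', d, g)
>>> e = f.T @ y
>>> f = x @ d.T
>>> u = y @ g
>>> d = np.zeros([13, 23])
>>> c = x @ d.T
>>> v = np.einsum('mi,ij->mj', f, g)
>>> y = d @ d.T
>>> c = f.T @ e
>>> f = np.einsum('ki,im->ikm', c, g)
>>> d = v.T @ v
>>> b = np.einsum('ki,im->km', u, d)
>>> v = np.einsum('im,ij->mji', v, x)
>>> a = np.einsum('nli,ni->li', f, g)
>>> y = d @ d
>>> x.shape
(5, 23)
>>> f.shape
(13, 13, 2)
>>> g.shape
(13, 2)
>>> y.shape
(2, 2)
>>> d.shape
(2, 2)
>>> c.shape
(13, 13)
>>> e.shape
(5, 13)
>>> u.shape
(13, 2)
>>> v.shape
(2, 23, 5)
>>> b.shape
(13, 2)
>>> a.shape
(13, 2)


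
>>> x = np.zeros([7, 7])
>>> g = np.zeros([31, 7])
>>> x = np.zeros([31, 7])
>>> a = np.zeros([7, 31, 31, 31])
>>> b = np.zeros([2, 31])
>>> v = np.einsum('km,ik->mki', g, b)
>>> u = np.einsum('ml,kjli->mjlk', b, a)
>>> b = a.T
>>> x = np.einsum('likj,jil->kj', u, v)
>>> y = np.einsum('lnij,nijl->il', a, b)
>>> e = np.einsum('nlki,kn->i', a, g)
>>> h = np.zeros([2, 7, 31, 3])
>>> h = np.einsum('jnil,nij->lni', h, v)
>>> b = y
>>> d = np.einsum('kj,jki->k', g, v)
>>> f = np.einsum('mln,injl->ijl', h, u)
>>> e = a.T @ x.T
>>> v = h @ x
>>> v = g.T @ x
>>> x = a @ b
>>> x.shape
(7, 31, 31, 7)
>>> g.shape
(31, 7)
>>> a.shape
(7, 31, 31, 31)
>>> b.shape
(31, 7)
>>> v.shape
(7, 7)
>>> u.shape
(2, 31, 31, 7)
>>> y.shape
(31, 7)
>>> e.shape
(31, 31, 31, 31)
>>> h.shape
(3, 7, 31)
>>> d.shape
(31,)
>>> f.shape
(2, 31, 7)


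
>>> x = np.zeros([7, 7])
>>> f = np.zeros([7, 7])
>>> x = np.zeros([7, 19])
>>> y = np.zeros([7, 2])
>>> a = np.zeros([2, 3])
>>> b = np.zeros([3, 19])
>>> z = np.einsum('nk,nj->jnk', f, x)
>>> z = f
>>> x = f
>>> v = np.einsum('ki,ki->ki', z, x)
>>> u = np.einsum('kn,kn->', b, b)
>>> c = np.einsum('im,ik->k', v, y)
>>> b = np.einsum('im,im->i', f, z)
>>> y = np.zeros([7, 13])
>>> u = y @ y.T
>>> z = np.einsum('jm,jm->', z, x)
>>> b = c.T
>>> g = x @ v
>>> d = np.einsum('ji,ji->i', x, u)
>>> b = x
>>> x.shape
(7, 7)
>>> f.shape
(7, 7)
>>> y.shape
(7, 13)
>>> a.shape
(2, 3)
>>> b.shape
(7, 7)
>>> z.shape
()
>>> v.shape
(7, 7)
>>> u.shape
(7, 7)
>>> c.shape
(2,)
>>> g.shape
(7, 7)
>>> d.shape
(7,)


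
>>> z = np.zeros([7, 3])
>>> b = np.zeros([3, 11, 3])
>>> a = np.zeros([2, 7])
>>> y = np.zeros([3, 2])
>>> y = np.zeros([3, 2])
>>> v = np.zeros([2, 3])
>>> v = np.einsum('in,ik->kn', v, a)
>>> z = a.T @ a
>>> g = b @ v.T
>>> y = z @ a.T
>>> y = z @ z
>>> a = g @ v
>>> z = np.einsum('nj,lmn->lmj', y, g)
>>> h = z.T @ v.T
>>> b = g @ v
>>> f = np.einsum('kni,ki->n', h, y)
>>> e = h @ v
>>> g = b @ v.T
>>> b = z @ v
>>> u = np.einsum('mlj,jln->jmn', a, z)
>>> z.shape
(3, 11, 7)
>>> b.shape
(3, 11, 3)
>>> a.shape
(3, 11, 3)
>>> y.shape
(7, 7)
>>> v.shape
(7, 3)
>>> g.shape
(3, 11, 7)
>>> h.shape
(7, 11, 7)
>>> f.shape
(11,)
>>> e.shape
(7, 11, 3)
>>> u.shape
(3, 3, 7)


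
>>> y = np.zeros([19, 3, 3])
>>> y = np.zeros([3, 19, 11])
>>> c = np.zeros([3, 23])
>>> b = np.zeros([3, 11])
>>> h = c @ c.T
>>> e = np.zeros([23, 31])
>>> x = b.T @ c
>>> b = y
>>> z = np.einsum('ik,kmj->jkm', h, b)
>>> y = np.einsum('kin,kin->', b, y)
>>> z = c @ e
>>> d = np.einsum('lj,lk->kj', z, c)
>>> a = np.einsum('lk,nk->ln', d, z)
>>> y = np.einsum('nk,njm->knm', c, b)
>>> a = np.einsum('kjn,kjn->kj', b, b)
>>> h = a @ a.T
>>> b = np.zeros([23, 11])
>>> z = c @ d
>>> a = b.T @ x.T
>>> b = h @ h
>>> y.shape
(23, 3, 11)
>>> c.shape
(3, 23)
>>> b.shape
(3, 3)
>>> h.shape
(3, 3)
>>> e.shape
(23, 31)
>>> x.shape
(11, 23)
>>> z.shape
(3, 31)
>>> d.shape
(23, 31)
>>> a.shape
(11, 11)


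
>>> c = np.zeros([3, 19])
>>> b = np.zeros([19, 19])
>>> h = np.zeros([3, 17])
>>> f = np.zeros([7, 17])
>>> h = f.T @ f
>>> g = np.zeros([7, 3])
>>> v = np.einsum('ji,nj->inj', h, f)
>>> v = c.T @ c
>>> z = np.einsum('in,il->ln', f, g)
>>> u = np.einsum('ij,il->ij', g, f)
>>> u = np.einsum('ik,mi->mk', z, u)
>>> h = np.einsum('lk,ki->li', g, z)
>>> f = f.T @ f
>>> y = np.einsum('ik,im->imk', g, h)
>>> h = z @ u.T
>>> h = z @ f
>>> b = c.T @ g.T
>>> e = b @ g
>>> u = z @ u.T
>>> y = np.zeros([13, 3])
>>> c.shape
(3, 19)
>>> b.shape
(19, 7)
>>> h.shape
(3, 17)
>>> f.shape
(17, 17)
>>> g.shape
(7, 3)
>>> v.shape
(19, 19)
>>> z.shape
(3, 17)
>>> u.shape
(3, 7)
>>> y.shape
(13, 3)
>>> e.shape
(19, 3)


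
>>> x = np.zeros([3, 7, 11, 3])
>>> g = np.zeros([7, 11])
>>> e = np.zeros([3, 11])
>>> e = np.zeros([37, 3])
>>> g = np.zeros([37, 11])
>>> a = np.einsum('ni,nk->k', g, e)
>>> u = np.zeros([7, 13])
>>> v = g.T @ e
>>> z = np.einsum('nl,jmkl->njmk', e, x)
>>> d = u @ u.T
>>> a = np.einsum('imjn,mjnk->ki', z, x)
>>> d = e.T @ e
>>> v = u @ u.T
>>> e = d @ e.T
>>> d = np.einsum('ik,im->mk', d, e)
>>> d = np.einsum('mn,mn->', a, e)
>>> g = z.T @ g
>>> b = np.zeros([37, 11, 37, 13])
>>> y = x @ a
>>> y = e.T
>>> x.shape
(3, 7, 11, 3)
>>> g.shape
(11, 7, 3, 11)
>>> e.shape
(3, 37)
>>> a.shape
(3, 37)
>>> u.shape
(7, 13)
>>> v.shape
(7, 7)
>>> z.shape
(37, 3, 7, 11)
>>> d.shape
()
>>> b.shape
(37, 11, 37, 13)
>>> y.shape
(37, 3)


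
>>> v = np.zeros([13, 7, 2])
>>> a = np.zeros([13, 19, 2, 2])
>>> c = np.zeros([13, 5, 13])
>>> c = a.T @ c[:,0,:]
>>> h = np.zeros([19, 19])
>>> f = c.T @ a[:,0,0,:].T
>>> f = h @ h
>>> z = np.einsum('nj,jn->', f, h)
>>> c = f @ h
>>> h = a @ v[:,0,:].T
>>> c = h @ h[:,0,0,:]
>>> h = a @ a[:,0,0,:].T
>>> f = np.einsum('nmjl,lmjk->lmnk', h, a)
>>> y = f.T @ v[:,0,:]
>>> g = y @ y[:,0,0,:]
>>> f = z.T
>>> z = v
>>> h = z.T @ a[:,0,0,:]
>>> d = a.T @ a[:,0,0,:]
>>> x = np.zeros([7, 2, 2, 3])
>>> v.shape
(13, 7, 2)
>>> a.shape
(13, 19, 2, 2)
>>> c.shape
(13, 19, 2, 13)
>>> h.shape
(2, 7, 2)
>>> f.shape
()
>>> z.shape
(13, 7, 2)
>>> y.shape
(2, 13, 19, 2)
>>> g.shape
(2, 13, 19, 2)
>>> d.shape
(2, 2, 19, 2)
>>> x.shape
(7, 2, 2, 3)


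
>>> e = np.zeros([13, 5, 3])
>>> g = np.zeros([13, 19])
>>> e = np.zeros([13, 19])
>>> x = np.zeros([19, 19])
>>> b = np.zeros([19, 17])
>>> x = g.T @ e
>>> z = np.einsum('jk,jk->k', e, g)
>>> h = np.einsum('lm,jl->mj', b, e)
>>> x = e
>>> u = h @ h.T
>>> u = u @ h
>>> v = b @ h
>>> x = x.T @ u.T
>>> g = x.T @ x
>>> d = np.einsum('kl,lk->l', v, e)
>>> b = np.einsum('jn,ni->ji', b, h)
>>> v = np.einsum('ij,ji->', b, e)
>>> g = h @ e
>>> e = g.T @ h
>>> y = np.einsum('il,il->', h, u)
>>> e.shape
(19, 13)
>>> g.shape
(17, 19)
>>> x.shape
(19, 17)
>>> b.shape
(19, 13)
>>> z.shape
(19,)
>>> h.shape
(17, 13)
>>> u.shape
(17, 13)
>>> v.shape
()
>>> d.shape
(13,)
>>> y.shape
()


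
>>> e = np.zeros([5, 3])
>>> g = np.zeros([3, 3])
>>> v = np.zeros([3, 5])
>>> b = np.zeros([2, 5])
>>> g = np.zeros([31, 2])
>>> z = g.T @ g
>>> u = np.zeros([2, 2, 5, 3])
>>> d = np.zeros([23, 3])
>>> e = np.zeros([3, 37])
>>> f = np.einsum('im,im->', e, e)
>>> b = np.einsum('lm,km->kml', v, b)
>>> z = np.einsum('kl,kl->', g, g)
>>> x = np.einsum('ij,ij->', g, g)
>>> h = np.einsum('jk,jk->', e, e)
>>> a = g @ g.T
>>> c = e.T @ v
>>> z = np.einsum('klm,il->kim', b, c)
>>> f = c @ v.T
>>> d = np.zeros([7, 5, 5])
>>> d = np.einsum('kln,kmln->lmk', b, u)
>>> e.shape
(3, 37)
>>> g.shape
(31, 2)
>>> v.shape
(3, 5)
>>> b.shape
(2, 5, 3)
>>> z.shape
(2, 37, 3)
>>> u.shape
(2, 2, 5, 3)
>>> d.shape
(5, 2, 2)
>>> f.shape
(37, 3)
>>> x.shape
()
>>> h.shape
()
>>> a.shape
(31, 31)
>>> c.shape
(37, 5)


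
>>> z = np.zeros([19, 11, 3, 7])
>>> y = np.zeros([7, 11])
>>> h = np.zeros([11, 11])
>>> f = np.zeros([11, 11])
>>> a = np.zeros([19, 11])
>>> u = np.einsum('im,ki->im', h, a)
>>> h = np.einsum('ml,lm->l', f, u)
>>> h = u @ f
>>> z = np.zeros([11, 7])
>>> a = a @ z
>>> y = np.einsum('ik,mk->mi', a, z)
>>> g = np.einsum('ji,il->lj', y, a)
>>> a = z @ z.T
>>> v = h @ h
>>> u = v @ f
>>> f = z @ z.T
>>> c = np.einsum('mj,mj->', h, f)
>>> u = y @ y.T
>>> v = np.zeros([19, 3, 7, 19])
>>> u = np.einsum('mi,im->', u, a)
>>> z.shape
(11, 7)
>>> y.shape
(11, 19)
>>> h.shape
(11, 11)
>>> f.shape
(11, 11)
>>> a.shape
(11, 11)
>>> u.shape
()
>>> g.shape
(7, 11)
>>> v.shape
(19, 3, 7, 19)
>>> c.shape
()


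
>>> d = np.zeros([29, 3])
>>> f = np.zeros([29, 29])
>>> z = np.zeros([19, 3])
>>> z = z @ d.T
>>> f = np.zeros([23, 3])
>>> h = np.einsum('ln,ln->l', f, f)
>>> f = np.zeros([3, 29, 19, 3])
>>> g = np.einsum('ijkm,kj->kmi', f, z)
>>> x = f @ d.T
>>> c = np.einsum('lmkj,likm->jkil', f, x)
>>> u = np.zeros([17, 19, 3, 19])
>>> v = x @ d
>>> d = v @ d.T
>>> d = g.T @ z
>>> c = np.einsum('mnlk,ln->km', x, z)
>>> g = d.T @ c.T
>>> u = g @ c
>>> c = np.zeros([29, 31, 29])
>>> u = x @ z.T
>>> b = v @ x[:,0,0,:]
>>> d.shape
(3, 3, 29)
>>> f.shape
(3, 29, 19, 3)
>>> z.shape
(19, 29)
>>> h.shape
(23,)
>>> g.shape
(29, 3, 29)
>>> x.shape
(3, 29, 19, 29)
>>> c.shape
(29, 31, 29)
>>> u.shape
(3, 29, 19, 19)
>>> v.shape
(3, 29, 19, 3)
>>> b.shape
(3, 29, 19, 29)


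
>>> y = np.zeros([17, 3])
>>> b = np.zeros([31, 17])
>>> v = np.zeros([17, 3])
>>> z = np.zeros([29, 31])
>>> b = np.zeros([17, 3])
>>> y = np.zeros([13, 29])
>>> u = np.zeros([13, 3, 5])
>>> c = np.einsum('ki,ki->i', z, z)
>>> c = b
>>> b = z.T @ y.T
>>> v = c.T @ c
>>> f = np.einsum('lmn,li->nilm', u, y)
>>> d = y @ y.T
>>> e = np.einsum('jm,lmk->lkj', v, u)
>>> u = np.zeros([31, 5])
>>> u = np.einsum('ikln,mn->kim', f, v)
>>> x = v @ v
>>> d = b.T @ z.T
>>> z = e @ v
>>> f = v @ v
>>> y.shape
(13, 29)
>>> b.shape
(31, 13)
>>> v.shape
(3, 3)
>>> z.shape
(13, 5, 3)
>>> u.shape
(29, 5, 3)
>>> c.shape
(17, 3)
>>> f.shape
(3, 3)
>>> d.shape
(13, 29)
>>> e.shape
(13, 5, 3)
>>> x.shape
(3, 3)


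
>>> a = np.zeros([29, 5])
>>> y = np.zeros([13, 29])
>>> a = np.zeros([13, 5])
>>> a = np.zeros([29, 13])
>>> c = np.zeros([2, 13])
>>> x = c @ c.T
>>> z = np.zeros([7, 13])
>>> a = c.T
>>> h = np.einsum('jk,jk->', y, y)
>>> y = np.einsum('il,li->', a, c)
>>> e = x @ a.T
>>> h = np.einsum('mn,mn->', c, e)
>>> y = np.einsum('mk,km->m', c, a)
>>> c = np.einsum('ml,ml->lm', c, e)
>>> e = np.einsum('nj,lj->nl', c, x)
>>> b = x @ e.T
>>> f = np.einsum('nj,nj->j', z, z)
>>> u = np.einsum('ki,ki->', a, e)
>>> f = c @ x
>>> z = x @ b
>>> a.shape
(13, 2)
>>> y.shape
(2,)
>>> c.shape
(13, 2)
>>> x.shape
(2, 2)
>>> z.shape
(2, 13)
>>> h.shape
()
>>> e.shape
(13, 2)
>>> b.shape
(2, 13)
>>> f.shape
(13, 2)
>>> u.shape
()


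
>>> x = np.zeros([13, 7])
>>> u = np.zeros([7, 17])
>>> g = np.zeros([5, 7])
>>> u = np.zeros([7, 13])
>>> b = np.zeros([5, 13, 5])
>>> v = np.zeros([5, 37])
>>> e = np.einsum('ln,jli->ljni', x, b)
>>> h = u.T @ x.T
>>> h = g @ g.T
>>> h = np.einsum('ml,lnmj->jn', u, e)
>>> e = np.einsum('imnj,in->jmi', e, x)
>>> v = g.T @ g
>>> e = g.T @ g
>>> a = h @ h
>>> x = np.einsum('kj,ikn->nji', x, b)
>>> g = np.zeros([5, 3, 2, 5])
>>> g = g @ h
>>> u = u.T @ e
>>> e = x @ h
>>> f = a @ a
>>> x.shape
(5, 7, 5)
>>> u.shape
(13, 7)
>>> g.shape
(5, 3, 2, 5)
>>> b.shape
(5, 13, 5)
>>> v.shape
(7, 7)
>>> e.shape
(5, 7, 5)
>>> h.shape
(5, 5)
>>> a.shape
(5, 5)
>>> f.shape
(5, 5)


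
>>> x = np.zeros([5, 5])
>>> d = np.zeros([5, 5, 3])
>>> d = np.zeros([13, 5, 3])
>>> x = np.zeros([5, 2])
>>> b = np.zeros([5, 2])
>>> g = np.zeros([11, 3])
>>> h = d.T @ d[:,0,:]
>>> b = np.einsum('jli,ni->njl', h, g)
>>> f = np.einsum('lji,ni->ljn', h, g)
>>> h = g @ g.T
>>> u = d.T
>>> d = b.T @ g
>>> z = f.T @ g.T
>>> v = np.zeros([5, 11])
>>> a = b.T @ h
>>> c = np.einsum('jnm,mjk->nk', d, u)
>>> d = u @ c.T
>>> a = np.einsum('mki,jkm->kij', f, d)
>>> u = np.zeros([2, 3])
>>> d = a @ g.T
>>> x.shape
(5, 2)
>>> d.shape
(5, 11, 11)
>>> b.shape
(11, 3, 5)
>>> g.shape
(11, 3)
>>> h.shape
(11, 11)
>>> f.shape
(3, 5, 11)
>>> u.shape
(2, 3)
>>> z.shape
(11, 5, 11)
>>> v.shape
(5, 11)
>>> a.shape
(5, 11, 3)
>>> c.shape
(3, 13)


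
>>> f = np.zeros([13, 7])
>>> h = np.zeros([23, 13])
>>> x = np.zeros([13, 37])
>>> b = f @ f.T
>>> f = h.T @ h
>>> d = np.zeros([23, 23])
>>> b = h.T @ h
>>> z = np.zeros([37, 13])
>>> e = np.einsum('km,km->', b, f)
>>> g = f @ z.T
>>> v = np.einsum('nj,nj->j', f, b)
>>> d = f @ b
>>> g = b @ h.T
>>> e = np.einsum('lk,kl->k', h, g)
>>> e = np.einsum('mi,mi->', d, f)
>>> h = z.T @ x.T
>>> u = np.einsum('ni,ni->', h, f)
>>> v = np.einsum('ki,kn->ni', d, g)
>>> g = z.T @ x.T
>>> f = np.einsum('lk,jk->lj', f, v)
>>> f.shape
(13, 23)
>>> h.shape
(13, 13)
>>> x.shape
(13, 37)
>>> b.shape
(13, 13)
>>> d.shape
(13, 13)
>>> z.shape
(37, 13)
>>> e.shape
()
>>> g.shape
(13, 13)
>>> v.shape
(23, 13)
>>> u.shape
()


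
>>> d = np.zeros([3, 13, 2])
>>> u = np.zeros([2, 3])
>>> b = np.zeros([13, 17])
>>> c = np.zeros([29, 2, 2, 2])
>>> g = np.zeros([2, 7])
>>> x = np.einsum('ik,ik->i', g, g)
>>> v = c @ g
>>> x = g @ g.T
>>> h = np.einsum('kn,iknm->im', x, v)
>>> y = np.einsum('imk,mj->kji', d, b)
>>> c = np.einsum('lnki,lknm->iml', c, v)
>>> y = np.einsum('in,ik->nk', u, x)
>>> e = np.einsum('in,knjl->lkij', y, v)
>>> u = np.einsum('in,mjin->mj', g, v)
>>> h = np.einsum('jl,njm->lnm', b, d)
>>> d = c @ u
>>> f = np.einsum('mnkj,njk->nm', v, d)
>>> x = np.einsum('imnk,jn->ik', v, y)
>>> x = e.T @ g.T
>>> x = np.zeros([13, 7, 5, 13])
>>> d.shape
(2, 7, 2)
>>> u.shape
(29, 2)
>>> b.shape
(13, 17)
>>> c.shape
(2, 7, 29)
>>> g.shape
(2, 7)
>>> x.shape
(13, 7, 5, 13)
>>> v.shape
(29, 2, 2, 7)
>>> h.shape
(17, 3, 2)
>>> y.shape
(3, 2)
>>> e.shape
(7, 29, 3, 2)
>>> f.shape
(2, 29)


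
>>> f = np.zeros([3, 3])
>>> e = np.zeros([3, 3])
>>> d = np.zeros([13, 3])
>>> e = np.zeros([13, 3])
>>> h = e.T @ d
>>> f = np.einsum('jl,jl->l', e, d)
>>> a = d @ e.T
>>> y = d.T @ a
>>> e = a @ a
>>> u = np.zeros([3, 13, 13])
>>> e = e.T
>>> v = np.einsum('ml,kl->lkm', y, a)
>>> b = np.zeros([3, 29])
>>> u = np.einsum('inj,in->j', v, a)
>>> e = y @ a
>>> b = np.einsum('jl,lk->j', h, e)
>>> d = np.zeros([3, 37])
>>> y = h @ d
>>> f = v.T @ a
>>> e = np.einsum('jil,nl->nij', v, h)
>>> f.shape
(3, 13, 13)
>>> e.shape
(3, 13, 13)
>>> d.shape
(3, 37)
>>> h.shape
(3, 3)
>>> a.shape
(13, 13)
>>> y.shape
(3, 37)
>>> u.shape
(3,)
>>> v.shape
(13, 13, 3)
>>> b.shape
(3,)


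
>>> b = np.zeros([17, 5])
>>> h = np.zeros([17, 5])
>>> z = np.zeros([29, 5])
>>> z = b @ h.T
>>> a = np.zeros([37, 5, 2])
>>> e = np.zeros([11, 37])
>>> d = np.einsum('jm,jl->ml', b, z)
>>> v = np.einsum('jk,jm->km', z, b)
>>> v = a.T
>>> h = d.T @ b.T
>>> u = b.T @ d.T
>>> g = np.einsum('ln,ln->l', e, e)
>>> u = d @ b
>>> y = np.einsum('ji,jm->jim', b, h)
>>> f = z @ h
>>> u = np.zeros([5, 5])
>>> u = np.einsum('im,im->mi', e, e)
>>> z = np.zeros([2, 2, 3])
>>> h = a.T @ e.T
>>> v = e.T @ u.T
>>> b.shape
(17, 5)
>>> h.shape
(2, 5, 11)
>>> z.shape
(2, 2, 3)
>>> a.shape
(37, 5, 2)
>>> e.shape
(11, 37)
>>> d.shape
(5, 17)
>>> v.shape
(37, 37)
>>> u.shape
(37, 11)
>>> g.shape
(11,)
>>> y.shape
(17, 5, 17)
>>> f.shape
(17, 17)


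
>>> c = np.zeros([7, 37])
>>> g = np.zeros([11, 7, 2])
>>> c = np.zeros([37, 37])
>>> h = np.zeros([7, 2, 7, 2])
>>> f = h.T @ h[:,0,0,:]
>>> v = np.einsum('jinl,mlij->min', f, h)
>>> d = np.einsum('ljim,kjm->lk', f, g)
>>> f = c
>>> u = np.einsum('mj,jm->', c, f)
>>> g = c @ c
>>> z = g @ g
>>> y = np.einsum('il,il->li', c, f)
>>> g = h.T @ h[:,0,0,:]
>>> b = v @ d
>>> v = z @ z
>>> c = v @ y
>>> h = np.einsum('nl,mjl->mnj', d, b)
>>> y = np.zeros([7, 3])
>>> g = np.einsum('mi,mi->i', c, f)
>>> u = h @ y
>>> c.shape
(37, 37)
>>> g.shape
(37,)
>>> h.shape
(7, 2, 7)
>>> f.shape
(37, 37)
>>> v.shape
(37, 37)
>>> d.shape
(2, 11)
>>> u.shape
(7, 2, 3)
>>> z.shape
(37, 37)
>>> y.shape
(7, 3)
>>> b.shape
(7, 7, 11)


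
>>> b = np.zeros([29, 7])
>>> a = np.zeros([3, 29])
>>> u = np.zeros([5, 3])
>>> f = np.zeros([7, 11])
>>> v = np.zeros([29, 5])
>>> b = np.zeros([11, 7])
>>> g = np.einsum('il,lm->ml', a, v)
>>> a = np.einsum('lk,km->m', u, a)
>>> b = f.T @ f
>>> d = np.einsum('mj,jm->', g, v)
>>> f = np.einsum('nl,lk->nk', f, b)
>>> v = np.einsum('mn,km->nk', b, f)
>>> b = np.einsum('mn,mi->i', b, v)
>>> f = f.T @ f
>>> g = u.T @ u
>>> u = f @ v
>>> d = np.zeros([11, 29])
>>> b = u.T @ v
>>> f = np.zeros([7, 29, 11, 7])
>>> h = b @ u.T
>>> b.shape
(7, 7)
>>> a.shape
(29,)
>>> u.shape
(11, 7)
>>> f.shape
(7, 29, 11, 7)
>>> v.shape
(11, 7)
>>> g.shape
(3, 3)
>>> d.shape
(11, 29)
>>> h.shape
(7, 11)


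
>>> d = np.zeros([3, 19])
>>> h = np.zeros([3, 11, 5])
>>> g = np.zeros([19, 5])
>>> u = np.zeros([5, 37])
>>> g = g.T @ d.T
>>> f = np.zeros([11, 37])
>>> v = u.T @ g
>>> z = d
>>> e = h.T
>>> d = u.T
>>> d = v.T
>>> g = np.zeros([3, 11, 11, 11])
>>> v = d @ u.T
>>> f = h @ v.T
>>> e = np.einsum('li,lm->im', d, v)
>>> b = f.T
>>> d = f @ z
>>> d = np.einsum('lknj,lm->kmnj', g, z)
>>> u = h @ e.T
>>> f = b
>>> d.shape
(11, 19, 11, 11)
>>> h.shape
(3, 11, 5)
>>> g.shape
(3, 11, 11, 11)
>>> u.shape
(3, 11, 37)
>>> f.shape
(3, 11, 3)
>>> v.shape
(3, 5)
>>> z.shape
(3, 19)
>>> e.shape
(37, 5)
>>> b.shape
(3, 11, 3)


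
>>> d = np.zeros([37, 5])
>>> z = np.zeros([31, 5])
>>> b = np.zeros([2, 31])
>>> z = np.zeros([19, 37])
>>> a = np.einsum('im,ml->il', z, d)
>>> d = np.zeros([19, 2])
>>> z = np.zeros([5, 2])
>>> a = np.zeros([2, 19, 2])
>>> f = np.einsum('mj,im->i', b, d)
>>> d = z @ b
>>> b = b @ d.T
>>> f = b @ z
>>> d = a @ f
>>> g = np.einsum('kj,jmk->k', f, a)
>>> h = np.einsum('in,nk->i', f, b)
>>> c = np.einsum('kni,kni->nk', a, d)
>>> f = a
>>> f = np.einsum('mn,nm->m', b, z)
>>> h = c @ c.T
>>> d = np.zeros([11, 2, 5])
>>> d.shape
(11, 2, 5)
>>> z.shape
(5, 2)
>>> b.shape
(2, 5)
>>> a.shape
(2, 19, 2)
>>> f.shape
(2,)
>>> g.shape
(2,)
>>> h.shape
(19, 19)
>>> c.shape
(19, 2)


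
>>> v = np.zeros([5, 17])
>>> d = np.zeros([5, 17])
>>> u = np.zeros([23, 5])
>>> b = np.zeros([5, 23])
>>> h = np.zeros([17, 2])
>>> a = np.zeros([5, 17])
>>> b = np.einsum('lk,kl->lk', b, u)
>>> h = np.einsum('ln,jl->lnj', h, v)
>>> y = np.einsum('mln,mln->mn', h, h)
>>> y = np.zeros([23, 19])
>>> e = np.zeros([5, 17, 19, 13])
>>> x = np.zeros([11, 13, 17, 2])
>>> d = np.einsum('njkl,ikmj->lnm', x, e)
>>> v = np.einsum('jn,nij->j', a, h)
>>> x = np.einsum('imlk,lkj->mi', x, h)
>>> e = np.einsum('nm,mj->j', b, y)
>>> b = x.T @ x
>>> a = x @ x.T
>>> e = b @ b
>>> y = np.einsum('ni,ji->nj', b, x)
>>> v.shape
(5,)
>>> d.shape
(2, 11, 19)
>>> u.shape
(23, 5)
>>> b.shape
(11, 11)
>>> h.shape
(17, 2, 5)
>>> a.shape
(13, 13)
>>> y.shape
(11, 13)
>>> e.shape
(11, 11)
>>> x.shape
(13, 11)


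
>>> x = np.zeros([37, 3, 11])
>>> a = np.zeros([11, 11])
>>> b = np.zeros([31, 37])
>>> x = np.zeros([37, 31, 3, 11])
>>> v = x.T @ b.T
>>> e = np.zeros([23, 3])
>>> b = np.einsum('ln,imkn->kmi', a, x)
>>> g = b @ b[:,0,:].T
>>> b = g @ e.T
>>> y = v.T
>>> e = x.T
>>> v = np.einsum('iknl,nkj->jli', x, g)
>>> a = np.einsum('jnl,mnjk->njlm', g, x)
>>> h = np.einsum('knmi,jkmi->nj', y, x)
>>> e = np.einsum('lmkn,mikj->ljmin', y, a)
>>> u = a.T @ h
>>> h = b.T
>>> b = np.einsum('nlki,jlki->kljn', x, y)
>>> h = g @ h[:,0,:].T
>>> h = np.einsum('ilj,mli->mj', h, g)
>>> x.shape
(37, 31, 3, 11)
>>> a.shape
(31, 3, 3, 37)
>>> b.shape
(3, 31, 31, 37)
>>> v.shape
(3, 11, 37)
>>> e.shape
(31, 37, 31, 3, 11)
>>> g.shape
(3, 31, 3)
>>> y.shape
(31, 31, 3, 11)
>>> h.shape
(3, 23)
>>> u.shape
(37, 3, 3, 37)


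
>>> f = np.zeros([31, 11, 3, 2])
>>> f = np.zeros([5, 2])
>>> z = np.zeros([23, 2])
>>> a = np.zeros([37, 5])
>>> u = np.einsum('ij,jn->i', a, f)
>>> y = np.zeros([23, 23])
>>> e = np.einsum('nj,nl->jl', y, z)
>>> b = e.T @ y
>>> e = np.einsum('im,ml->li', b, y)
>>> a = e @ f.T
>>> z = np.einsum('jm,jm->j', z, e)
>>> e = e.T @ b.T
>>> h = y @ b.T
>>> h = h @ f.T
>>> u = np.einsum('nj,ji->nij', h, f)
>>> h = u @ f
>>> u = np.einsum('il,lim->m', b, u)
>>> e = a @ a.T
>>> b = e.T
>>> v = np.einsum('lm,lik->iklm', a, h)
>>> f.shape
(5, 2)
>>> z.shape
(23,)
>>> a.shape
(23, 5)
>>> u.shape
(5,)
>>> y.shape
(23, 23)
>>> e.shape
(23, 23)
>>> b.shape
(23, 23)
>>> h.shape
(23, 2, 2)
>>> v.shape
(2, 2, 23, 5)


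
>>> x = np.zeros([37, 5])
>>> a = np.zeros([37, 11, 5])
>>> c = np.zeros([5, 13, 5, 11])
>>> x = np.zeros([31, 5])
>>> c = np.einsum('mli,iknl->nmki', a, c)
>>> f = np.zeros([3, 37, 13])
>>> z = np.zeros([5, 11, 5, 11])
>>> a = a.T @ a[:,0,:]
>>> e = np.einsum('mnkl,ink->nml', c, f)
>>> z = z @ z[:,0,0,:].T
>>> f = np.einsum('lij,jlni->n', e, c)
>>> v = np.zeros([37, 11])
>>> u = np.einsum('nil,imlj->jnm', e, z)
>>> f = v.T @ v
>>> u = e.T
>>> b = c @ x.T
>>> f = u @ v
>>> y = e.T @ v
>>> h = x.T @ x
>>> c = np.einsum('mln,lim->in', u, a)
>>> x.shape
(31, 5)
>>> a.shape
(5, 11, 5)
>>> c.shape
(11, 37)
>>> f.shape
(5, 5, 11)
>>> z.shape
(5, 11, 5, 5)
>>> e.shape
(37, 5, 5)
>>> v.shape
(37, 11)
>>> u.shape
(5, 5, 37)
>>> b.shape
(5, 37, 13, 31)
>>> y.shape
(5, 5, 11)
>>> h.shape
(5, 5)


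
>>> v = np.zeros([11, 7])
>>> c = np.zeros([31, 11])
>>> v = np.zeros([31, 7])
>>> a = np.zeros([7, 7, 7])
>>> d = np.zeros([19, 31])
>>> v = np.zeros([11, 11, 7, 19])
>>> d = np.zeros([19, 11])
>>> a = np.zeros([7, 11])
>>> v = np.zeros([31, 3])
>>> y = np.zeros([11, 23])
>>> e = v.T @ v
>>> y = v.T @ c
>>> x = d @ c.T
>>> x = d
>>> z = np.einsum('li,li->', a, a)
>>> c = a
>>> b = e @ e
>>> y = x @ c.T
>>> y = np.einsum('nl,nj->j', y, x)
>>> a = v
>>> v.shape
(31, 3)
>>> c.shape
(7, 11)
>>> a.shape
(31, 3)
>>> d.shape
(19, 11)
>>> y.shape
(11,)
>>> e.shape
(3, 3)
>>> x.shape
(19, 11)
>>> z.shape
()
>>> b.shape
(3, 3)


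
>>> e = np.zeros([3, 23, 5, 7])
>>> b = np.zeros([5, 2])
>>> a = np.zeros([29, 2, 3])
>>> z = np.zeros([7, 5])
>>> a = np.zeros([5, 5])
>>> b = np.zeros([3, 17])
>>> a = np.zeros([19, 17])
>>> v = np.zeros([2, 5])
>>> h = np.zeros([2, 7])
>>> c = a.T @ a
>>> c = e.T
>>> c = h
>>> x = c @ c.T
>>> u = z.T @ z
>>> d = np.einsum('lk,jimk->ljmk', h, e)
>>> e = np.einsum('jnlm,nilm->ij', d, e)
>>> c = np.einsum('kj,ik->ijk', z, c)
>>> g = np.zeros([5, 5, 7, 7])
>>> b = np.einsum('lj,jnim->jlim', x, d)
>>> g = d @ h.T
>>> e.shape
(23, 2)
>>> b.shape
(2, 2, 5, 7)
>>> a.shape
(19, 17)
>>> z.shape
(7, 5)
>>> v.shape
(2, 5)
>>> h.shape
(2, 7)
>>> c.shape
(2, 5, 7)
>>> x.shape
(2, 2)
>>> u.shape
(5, 5)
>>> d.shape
(2, 3, 5, 7)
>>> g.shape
(2, 3, 5, 2)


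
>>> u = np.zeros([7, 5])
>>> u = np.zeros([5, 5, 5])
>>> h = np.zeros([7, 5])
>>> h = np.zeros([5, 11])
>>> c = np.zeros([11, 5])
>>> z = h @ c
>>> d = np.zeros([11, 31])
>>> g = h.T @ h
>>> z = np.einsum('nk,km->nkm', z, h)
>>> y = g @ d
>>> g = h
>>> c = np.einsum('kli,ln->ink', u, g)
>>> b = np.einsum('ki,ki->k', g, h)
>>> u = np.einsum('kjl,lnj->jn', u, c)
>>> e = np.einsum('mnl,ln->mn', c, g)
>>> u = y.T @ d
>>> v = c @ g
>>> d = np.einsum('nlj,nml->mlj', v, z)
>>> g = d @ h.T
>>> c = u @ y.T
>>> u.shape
(31, 31)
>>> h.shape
(5, 11)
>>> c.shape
(31, 11)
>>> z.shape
(5, 5, 11)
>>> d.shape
(5, 11, 11)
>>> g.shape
(5, 11, 5)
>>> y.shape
(11, 31)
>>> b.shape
(5,)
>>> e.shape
(5, 11)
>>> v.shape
(5, 11, 11)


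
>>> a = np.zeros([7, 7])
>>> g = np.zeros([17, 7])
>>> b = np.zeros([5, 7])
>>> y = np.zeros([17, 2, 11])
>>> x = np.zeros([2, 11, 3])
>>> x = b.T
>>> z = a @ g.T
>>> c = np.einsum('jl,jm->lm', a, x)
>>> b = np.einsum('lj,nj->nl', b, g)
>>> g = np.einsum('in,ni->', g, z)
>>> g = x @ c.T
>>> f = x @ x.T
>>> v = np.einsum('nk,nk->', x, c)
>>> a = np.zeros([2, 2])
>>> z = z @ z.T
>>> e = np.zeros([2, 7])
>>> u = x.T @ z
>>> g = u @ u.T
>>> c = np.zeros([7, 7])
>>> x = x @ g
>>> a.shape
(2, 2)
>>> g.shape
(5, 5)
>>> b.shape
(17, 5)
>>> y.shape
(17, 2, 11)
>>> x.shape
(7, 5)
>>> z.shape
(7, 7)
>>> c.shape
(7, 7)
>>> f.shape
(7, 7)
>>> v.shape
()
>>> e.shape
(2, 7)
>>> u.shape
(5, 7)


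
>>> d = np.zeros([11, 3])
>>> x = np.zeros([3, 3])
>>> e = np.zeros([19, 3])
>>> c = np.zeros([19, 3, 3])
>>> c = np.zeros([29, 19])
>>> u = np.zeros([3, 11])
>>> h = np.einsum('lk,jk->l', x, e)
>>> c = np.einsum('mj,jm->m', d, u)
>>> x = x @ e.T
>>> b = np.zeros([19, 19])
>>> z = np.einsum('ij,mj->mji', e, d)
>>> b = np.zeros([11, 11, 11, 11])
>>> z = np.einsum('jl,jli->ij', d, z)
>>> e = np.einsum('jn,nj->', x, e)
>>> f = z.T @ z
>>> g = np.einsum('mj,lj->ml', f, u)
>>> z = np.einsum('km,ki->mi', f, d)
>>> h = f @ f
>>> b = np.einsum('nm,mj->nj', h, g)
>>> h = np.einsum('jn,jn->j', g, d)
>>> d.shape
(11, 3)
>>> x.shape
(3, 19)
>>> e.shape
()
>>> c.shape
(11,)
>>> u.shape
(3, 11)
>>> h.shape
(11,)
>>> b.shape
(11, 3)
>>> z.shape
(11, 3)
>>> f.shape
(11, 11)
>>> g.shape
(11, 3)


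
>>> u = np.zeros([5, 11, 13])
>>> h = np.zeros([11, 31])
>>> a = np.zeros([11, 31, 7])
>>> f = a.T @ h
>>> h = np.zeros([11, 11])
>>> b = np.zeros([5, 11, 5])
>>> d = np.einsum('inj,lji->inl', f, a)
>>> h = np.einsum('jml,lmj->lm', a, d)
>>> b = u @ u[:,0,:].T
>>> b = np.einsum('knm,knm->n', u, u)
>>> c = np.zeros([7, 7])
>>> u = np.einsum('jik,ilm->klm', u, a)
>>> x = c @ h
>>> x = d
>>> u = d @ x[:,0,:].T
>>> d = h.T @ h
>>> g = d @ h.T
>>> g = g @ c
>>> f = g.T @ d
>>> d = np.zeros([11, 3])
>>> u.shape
(7, 31, 7)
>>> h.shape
(7, 31)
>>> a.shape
(11, 31, 7)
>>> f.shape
(7, 31)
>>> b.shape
(11,)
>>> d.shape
(11, 3)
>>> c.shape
(7, 7)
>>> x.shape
(7, 31, 11)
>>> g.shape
(31, 7)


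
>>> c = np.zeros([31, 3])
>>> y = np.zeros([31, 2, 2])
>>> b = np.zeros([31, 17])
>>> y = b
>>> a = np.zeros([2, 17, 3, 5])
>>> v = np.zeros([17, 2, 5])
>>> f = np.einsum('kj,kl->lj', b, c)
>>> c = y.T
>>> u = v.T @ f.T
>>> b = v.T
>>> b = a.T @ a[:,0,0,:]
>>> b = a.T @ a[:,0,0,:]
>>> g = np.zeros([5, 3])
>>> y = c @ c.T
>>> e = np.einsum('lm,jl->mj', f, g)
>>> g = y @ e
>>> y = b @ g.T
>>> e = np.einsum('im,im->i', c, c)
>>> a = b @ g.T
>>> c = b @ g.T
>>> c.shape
(5, 3, 17, 17)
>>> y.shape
(5, 3, 17, 17)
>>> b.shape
(5, 3, 17, 5)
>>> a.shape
(5, 3, 17, 17)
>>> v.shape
(17, 2, 5)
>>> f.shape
(3, 17)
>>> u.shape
(5, 2, 3)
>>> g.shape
(17, 5)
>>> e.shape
(17,)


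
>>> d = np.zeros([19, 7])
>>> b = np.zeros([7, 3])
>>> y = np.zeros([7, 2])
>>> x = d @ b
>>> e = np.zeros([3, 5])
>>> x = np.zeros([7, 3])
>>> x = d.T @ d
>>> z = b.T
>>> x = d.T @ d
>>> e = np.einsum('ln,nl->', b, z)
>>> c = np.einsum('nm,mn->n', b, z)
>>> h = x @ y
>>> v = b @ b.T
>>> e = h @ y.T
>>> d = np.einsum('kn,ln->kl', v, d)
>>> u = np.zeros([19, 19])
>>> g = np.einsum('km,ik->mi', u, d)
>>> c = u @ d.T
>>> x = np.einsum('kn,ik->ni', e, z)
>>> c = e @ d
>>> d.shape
(7, 19)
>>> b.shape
(7, 3)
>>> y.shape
(7, 2)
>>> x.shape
(7, 3)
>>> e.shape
(7, 7)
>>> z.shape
(3, 7)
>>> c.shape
(7, 19)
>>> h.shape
(7, 2)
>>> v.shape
(7, 7)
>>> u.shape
(19, 19)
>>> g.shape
(19, 7)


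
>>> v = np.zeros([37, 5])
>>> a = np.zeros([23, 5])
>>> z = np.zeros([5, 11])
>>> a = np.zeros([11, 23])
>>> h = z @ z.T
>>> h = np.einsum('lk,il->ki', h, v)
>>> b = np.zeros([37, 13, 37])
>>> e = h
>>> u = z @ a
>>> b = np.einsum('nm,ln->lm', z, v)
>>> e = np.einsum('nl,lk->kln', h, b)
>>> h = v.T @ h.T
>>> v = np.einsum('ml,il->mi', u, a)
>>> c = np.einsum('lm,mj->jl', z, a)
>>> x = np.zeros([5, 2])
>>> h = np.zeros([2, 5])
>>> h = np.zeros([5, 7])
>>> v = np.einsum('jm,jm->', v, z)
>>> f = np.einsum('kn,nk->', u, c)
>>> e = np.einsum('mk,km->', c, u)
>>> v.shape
()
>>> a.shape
(11, 23)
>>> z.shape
(5, 11)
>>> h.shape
(5, 7)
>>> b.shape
(37, 11)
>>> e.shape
()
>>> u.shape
(5, 23)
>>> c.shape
(23, 5)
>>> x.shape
(5, 2)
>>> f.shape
()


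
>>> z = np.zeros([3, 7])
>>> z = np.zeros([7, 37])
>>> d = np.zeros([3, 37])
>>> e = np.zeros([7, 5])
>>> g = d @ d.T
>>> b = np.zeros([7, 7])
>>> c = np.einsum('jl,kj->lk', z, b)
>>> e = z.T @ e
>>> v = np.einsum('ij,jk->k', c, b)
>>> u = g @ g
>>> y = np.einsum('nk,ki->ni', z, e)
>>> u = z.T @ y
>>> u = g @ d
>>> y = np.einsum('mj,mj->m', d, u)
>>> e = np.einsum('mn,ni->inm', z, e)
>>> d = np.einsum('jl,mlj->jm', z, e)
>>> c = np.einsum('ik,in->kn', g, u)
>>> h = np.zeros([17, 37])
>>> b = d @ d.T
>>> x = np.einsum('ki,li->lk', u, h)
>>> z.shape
(7, 37)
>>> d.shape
(7, 5)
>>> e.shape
(5, 37, 7)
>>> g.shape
(3, 3)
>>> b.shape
(7, 7)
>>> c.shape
(3, 37)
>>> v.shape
(7,)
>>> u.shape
(3, 37)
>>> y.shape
(3,)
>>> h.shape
(17, 37)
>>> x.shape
(17, 3)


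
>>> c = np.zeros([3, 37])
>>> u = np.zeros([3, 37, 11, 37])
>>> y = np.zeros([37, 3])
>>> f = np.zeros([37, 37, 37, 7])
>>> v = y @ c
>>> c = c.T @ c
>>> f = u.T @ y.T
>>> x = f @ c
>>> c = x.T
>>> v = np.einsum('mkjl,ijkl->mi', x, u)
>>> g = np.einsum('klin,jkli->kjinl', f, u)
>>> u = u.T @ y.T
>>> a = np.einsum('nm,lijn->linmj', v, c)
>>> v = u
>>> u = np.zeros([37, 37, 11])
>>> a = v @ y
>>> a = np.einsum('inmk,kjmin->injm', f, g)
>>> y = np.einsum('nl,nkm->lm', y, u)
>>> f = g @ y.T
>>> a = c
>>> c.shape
(37, 37, 11, 37)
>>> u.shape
(37, 37, 11)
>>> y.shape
(3, 11)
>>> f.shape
(37, 3, 37, 37, 3)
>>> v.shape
(37, 11, 37, 37)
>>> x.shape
(37, 11, 37, 37)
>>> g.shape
(37, 3, 37, 37, 11)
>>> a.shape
(37, 37, 11, 37)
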